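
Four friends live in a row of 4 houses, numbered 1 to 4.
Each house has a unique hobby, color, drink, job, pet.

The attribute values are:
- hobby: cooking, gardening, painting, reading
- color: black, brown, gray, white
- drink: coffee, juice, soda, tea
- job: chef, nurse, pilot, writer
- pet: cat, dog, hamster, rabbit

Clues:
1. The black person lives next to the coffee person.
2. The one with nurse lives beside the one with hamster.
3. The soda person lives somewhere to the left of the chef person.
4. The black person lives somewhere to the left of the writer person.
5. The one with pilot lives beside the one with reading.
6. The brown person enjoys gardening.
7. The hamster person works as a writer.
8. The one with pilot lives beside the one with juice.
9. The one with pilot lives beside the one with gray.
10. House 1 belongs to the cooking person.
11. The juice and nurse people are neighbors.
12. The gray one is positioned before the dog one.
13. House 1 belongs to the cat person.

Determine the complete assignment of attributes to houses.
Solution:

House | Hobby | Color | Drink | Job | Pet
-----------------------------------------
  1   | cooking | white | soda | pilot | cat
  2   | reading | gray | juice | chef | rabbit
  3   | painting | black | tea | nurse | dog
  4   | gardening | brown | coffee | writer | hamster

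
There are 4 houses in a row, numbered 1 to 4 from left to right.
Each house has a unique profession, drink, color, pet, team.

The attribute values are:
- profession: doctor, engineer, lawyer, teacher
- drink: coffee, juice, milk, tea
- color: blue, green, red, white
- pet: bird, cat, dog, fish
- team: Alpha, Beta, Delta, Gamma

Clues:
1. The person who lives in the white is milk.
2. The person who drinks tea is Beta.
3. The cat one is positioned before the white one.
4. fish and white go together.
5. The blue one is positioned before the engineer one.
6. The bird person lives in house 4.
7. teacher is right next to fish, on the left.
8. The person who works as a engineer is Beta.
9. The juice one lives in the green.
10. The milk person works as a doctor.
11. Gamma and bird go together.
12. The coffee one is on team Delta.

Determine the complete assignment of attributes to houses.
Solution:

House | Profession | Drink | Color | Pet | Team
-----------------------------------------------
  1   | teacher | coffee | blue | cat | Delta
  2   | doctor | milk | white | fish | Alpha
  3   | engineer | tea | red | dog | Beta
  4   | lawyer | juice | green | bird | Gamma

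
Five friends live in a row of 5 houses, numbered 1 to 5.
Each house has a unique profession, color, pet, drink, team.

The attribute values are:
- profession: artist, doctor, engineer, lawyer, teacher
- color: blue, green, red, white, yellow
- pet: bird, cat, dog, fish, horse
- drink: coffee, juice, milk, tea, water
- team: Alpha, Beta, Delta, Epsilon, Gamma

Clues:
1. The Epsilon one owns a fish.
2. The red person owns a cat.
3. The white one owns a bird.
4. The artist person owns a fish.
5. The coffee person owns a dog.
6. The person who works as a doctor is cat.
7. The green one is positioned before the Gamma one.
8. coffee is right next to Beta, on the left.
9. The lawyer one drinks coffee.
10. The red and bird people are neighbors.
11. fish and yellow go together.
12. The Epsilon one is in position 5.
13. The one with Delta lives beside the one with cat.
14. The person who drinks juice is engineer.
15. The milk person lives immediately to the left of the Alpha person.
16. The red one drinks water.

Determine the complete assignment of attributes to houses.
Solution:

House | Profession | Color | Pet | Drink | Team
-----------------------------------------------
  1   | lawyer | green | dog | coffee | Delta
  2   | doctor | red | cat | water | Beta
  3   | teacher | white | bird | milk | Gamma
  4   | engineer | blue | horse | juice | Alpha
  5   | artist | yellow | fish | tea | Epsilon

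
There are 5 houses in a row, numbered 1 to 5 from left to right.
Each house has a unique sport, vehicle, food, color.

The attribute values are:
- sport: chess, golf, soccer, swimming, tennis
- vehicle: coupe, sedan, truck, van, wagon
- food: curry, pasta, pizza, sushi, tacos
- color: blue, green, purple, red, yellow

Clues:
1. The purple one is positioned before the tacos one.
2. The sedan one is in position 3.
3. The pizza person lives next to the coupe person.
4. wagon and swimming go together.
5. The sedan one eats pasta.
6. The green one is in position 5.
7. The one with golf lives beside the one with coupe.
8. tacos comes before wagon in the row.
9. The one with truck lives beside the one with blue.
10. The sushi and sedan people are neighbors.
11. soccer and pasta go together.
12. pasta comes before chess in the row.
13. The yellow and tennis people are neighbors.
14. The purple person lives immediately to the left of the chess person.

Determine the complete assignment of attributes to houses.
Solution:

House | Sport | Vehicle | Food | Color
--------------------------------------
  1   | golf | truck | pizza | yellow
  2   | tennis | coupe | sushi | blue
  3   | soccer | sedan | pasta | purple
  4   | chess | van | tacos | red
  5   | swimming | wagon | curry | green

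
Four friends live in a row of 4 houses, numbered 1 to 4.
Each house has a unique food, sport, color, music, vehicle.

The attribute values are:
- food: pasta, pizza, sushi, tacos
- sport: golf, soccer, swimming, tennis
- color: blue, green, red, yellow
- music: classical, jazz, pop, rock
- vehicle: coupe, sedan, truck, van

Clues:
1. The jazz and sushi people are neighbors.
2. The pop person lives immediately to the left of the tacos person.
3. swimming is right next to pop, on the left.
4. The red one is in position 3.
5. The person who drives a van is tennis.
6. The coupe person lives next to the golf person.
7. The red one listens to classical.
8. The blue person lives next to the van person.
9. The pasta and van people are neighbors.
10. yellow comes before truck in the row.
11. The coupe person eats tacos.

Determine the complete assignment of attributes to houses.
Solution:

House | Food | Sport | Color | Music | Vehicle
----------------------------------------------
  1   | pasta | swimming | blue | jazz | sedan
  2   | sushi | tennis | yellow | pop | van
  3   | tacos | soccer | red | classical | coupe
  4   | pizza | golf | green | rock | truck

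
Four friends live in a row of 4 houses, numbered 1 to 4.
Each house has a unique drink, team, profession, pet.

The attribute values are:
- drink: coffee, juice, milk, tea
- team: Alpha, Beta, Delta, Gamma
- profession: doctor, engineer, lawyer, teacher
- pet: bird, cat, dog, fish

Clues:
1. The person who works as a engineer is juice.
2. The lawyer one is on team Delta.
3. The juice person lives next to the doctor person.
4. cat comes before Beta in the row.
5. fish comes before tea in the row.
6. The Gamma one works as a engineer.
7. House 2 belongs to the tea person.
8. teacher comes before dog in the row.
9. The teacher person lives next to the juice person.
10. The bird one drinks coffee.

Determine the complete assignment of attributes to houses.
Solution:

House | Drink | Team | Profession | Pet
---------------------------------------
  1   | milk | Delta | lawyer | fish
  2   | tea | Alpha | teacher | cat
  3   | juice | Gamma | engineer | dog
  4   | coffee | Beta | doctor | bird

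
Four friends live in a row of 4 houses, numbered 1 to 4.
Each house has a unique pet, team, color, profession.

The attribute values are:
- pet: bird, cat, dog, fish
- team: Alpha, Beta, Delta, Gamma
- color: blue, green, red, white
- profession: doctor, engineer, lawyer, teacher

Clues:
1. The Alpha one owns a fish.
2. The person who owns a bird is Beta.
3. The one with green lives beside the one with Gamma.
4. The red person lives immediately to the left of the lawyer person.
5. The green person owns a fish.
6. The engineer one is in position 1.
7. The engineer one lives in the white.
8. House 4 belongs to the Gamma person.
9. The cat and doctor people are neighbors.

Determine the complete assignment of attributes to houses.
Solution:

House | Pet | Team | Color | Profession
---------------------------------------
  1   | cat | Delta | white | engineer
  2   | bird | Beta | red | doctor
  3   | fish | Alpha | green | lawyer
  4   | dog | Gamma | blue | teacher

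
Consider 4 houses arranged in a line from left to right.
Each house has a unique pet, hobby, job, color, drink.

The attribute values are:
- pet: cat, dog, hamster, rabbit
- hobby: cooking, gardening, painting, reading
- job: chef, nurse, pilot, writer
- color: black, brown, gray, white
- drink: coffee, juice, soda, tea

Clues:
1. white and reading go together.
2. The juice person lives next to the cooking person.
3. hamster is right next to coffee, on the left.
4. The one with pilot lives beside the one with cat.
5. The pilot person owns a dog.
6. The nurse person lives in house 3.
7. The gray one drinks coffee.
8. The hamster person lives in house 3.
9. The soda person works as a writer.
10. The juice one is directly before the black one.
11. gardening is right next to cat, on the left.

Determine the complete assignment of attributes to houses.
Solution:

House | Pet | Hobby | Job | Color | Drink
-----------------------------------------
  1   | dog | gardening | pilot | brown | juice
  2   | cat | cooking | writer | black | soda
  3   | hamster | reading | nurse | white | tea
  4   | rabbit | painting | chef | gray | coffee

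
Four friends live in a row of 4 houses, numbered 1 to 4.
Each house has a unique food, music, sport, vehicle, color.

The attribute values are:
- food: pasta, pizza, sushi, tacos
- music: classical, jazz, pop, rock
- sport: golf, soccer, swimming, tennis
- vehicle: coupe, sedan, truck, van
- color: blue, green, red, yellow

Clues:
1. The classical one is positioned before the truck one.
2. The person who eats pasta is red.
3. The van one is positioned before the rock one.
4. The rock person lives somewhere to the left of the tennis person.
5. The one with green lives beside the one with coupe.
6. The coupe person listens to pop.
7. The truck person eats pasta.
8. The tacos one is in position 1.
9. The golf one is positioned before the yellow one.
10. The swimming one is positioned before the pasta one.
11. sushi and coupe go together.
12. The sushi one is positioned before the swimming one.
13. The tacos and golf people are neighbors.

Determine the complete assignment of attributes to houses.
Solution:

House | Food | Music | Sport | Vehicle | Color
----------------------------------------------
  1   | tacos | classical | soccer | van | green
  2   | sushi | pop | golf | coupe | blue
  3   | pizza | rock | swimming | sedan | yellow
  4   | pasta | jazz | tennis | truck | red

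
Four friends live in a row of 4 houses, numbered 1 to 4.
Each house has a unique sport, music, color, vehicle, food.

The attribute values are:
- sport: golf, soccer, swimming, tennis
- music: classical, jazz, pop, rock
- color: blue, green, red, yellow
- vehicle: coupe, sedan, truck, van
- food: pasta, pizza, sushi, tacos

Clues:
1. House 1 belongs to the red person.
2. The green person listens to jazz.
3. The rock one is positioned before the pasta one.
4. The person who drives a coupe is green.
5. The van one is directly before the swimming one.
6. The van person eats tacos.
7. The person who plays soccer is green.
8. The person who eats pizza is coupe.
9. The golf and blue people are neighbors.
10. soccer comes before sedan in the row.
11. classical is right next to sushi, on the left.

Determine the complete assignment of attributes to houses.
Solution:

House | Sport | Music | Color | Vehicle | Food
----------------------------------------------
  1   | golf | classical | red | van | tacos
  2   | swimming | rock | blue | truck | sushi
  3   | soccer | jazz | green | coupe | pizza
  4   | tennis | pop | yellow | sedan | pasta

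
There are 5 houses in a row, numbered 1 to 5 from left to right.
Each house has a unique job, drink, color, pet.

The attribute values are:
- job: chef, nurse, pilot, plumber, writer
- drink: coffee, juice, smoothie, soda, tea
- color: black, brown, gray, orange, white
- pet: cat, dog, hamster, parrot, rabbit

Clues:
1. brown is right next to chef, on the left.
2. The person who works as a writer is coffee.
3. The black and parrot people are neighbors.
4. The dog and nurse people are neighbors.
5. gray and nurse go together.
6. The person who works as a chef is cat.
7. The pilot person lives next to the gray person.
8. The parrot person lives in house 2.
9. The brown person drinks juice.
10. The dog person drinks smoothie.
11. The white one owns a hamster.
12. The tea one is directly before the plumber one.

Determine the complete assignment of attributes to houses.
Solution:

House | Job | Drink | Color | Pet
---------------------------------
  1   | pilot | smoothie | black | dog
  2   | nurse | tea | gray | parrot
  3   | plumber | juice | brown | rabbit
  4   | chef | soda | orange | cat
  5   | writer | coffee | white | hamster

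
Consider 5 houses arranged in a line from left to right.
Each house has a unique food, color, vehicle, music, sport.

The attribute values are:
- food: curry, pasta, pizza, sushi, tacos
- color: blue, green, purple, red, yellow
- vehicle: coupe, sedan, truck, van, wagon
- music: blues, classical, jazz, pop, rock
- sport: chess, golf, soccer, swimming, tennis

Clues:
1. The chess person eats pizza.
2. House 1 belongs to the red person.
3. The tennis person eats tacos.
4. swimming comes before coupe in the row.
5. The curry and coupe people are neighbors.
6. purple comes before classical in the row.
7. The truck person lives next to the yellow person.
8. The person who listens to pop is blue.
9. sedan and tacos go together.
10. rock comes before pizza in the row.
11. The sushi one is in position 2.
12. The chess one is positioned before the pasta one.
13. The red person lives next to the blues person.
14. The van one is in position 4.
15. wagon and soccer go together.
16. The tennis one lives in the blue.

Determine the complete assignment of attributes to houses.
Solution:

House | Food | Color | Vehicle | Music | Sport
----------------------------------------------
  1   | curry | red | truck | rock | swimming
  2   | sushi | yellow | coupe | blues | golf
  3   | tacos | blue | sedan | pop | tennis
  4   | pizza | purple | van | jazz | chess
  5   | pasta | green | wagon | classical | soccer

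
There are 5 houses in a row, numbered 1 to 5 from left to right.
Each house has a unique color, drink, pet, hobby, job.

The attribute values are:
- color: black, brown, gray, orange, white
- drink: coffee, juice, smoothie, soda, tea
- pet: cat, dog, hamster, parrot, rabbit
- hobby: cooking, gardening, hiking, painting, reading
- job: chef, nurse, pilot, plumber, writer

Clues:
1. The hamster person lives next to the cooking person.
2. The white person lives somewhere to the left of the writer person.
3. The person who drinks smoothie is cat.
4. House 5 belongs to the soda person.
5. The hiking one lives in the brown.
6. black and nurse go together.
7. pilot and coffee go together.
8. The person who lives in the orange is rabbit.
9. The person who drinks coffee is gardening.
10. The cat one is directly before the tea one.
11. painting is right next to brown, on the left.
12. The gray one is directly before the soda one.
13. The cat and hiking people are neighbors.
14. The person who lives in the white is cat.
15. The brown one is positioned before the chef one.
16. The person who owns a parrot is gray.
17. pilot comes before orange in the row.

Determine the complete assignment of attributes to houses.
Solution:

House | Color | Drink | Pet | Hobby | Job
-----------------------------------------
  1   | white | smoothie | cat | painting | plumber
  2   | brown | tea | hamster | hiking | writer
  3   | black | juice | dog | cooking | nurse
  4   | gray | coffee | parrot | gardening | pilot
  5   | orange | soda | rabbit | reading | chef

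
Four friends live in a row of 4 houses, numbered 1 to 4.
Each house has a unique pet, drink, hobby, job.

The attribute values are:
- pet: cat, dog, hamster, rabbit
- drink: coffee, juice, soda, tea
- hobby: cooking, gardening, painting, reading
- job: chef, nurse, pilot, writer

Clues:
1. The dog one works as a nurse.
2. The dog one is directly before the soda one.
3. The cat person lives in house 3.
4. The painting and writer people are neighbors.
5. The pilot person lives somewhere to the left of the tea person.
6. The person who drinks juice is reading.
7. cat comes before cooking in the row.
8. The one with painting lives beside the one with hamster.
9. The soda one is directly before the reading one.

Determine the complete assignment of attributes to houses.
Solution:

House | Pet | Drink | Hobby | Job
---------------------------------
  1   | dog | coffee | painting | nurse
  2   | hamster | soda | gardening | writer
  3   | cat | juice | reading | pilot
  4   | rabbit | tea | cooking | chef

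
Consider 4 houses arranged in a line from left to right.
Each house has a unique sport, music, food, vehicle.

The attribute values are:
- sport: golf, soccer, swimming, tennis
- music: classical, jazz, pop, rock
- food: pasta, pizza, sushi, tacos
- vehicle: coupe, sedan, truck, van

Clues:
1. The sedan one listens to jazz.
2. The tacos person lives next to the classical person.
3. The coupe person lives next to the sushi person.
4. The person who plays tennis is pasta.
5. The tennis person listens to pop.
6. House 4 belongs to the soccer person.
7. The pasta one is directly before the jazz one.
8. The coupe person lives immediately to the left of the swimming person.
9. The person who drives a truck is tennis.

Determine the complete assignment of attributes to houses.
Solution:

House | Sport | Music | Food | Vehicle
--------------------------------------
  1   | golf | rock | tacos | coupe
  2   | swimming | classical | sushi | van
  3   | tennis | pop | pasta | truck
  4   | soccer | jazz | pizza | sedan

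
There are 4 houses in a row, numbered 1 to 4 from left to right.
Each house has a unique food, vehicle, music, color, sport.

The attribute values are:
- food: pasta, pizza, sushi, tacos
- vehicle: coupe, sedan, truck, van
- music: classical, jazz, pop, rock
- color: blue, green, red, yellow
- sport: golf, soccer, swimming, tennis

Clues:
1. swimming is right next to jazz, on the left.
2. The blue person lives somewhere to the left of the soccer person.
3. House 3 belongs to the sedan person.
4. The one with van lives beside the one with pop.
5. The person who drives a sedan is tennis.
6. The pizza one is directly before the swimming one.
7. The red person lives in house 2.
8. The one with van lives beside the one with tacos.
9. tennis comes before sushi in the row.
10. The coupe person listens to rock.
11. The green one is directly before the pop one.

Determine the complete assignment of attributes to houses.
Solution:

House | Food | Vehicle | Music | Color | Sport
----------------------------------------------
  1   | pizza | van | classical | green | golf
  2   | tacos | truck | pop | red | swimming
  3   | pasta | sedan | jazz | blue | tennis
  4   | sushi | coupe | rock | yellow | soccer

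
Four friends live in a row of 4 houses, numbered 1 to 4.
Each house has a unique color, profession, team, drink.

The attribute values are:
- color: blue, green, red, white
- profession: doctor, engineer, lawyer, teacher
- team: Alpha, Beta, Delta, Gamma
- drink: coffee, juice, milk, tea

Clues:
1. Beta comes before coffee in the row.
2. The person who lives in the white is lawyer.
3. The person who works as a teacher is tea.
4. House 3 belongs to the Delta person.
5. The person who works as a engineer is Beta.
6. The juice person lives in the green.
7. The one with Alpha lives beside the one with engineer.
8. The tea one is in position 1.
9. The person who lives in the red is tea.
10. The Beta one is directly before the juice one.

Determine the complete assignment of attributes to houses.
Solution:

House | Color | Profession | Team | Drink
-----------------------------------------
  1   | red | teacher | Alpha | tea
  2   | blue | engineer | Beta | milk
  3   | green | doctor | Delta | juice
  4   | white | lawyer | Gamma | coffee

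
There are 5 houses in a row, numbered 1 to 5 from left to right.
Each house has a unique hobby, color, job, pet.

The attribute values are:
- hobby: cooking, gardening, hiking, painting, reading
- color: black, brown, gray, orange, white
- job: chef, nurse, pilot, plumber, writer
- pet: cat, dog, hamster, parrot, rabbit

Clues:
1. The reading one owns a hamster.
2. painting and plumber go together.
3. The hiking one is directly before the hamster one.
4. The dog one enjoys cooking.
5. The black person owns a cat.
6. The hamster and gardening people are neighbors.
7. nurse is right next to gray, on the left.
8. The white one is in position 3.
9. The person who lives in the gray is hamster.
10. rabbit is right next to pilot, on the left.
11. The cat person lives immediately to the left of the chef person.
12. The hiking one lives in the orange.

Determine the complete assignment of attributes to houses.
Solution:

House | Hobby | Color | Job | Pet
---------------------------------
  1   | hiking | orange | nurse | rabbit
  2   | reading | gray | pilot | hamster
  3   | gardening | white | writer | parrot
  4   | painting | black | plumber | cat
  5   | cooking | brown | chef | dog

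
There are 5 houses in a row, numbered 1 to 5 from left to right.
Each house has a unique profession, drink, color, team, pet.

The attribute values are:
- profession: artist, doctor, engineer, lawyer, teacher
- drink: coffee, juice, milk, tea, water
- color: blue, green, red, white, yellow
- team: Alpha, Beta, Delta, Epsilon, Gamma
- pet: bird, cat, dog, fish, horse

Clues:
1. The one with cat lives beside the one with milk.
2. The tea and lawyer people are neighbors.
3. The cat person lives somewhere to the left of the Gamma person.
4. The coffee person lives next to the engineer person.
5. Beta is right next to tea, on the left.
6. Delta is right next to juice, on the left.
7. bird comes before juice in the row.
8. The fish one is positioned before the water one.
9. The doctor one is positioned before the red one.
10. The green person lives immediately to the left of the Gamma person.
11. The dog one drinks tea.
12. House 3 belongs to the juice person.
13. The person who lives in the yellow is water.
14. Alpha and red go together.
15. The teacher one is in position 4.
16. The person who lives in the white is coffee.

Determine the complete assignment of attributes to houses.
Solution:

House | Profession | Drink | Color | Team | Pet
-----------------------------------------------
  1   | doctor | coffee | white | Beta | bird
  2   | engineer | tea | blue | Delta | dog
  3   | lawyer | juice | red | Alpha | cat
  4   | teacher | milk | green | Epsilon | fish
  5   | artist | water | yellow | Gamma | horse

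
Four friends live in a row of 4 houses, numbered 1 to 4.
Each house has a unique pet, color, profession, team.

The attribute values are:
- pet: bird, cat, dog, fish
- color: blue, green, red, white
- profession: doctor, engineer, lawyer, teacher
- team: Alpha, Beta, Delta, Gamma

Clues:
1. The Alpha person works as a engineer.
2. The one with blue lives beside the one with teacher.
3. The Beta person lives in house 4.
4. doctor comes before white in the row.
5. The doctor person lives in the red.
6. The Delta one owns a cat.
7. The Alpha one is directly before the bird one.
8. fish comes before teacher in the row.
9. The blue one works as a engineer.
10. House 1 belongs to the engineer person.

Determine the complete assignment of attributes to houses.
Solution:

House | Pet | Color | Profession | Team
---------------------------------------
  1   | fish | blue | engineer | Alpha
  2   | bird | green | teacher | Gamma
  3   | cat | red | doctor | Delta
  4   | dog | white | lawyer | Beta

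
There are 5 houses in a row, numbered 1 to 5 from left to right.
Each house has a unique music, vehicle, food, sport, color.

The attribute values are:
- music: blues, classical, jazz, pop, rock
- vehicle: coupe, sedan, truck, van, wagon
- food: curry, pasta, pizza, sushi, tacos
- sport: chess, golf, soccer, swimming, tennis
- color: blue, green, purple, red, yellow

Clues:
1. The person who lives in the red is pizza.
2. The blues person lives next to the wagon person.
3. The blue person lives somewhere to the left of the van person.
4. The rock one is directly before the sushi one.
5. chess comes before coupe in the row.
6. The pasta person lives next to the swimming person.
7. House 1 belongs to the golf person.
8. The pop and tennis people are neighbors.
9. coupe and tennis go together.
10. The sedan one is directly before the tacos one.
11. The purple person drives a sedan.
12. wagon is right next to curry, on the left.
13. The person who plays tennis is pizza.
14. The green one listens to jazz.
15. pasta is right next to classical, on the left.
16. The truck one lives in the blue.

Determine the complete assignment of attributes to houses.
Solution:

House | Music | Vehicle | Food | Sport | Color
----------------------------------------------
  1   | blues | sedan | pasta | golf | purple
  2   | classical | wagon | tacos | swimming | yellow
  3   | pop | truck | curry | chess | blue
  4   | rock | coupe | pizza | tennis | red
  5   | jazz | van | sushi | soccer | green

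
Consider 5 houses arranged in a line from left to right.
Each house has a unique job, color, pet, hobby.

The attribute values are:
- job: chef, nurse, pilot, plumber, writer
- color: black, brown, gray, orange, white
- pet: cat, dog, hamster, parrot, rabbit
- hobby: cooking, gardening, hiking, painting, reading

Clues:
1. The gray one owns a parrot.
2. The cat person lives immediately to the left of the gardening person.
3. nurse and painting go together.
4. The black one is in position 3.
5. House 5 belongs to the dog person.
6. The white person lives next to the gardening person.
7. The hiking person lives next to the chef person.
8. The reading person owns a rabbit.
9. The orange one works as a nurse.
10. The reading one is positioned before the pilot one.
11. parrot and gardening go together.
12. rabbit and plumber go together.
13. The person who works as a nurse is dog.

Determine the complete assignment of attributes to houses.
Solution:

House | Job | Color | Pet | Hobby
---------------------------------
  1   | writer | white | cat | hiking
  2   | chef | gray | parrot | gardening
  3   | plumber | black | rabbit | reading
  4   | pilot | brown | hamster | cooking
  5   | nurse | orange | dog | painting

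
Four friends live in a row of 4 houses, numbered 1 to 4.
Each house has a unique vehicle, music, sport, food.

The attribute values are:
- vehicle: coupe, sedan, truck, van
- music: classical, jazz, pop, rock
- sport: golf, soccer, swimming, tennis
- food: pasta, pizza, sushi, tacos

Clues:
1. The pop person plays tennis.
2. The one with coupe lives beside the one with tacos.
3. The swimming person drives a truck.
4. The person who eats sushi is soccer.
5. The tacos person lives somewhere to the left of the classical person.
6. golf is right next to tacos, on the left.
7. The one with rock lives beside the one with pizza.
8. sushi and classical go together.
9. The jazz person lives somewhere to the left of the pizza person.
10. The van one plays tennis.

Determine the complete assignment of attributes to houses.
Solution:

House | Vehicle | Music | Sport | Food
--------------------------------------
  1   | coupe | jazz | golf | pasta
  2   | truck | rock | swimming | tacos
  3   | van | pop | tennis | pizza
  4   | sedan | classical | soccer | sushi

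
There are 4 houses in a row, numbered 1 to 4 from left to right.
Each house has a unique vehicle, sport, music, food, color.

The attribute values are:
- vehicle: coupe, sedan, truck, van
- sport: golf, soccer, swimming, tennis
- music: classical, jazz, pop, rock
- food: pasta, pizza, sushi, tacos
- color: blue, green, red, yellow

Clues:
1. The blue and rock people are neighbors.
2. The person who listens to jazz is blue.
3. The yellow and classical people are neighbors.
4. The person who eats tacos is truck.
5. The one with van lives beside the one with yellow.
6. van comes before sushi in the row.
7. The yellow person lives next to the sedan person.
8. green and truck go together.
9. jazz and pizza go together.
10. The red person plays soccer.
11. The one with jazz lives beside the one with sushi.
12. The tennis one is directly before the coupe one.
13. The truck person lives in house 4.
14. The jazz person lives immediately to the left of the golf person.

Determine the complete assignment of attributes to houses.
Solution:

House | Vehicle | Sport | Music | Food | Color
----------------------------------------------
  1   | van | tennis | jazz | pizza | blue
  2   | coupe | golf | rock | sushi | yellow
  3   | sedan | soccer | classical | pasta | red
  4   | truck | swimming | pop | tacos | green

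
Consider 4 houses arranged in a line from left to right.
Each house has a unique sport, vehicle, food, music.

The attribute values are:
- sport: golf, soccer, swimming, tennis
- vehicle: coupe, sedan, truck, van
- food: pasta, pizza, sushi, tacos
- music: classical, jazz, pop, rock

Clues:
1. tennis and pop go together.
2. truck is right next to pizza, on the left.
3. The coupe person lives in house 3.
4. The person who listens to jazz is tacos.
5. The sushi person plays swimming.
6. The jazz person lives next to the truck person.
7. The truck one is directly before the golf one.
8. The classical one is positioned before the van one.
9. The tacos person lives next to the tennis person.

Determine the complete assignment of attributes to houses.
Solution:

House | Sport | Vehicle | Food | Music
--------------------------------------
  1   | soccer | sedan | tacos | jazz
  2   | tennis | truck | pasta | pop
  3   | golf | coupe | pizza | classical
  4   | swimming | van | sushi | rock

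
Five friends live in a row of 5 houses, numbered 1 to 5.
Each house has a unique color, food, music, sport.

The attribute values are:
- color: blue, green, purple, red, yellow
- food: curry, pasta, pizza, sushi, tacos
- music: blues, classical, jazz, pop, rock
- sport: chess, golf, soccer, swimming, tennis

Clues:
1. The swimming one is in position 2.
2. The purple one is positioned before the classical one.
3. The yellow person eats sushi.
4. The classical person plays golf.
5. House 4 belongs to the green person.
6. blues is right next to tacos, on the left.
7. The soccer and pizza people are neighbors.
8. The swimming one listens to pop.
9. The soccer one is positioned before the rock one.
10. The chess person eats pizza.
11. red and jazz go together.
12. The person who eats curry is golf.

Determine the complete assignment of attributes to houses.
Solution:

House | Color | Food | Music | Sport
------------------------------------
  1   | yellow | sushi | blues | tennis
  2   | purple | tacos | pop | swimming
  3   | red | pasta | jazz | soccer
  4   | green | pizza | rock | chess
  5   | blue | curry | classical | golf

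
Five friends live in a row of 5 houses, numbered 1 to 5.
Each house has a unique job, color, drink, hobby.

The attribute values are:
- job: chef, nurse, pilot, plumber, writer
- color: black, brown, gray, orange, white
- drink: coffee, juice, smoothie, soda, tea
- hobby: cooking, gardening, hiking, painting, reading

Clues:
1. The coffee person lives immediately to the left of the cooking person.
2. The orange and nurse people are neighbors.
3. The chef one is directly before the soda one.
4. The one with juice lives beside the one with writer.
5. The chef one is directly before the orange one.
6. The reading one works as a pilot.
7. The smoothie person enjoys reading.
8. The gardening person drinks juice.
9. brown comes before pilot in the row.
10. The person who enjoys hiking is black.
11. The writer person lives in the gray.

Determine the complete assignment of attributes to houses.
Solution:

House | Job | Color | Drink | Hobby
-----------------------------------
  1   | chef | black | coffee | hiking
  2   | plumber | orange | soda | cooking
  3   | nurse | brown | juice | gardening
  4   | writer | gray | tea | painting
  5   | pilot | white | smoothie | reading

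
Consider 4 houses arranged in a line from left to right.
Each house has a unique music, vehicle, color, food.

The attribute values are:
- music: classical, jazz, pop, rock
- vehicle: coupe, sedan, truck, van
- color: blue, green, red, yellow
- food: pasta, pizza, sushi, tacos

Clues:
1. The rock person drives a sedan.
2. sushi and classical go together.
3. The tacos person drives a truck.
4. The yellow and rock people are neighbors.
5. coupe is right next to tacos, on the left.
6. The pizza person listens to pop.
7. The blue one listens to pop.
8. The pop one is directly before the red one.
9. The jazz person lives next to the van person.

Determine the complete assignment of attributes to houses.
Solution:

House | Music | Vehicle | Color | Food
--------------------------------------
  1   | pop | coupe | blue | pizza
  2   | jazz | truck | red | tacos
  3   | classical | van | yellow | sushi
  4   | rock | sedan | green | pasta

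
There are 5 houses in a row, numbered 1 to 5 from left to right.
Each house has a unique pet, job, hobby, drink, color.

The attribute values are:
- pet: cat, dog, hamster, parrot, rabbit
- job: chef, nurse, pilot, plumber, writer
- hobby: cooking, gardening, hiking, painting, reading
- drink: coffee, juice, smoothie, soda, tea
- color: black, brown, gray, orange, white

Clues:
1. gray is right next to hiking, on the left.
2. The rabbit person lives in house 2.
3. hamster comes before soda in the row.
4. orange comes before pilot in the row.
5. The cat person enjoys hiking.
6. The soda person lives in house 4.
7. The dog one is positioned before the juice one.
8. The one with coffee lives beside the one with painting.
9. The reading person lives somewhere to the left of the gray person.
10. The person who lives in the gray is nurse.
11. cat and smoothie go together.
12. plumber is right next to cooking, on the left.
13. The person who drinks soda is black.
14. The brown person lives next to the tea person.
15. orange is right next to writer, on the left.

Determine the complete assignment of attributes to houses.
Solution:

House | Pet | Job | Hobby | Drink | Color
-----------------------------------------
  1   | hamster | chef | reading | coffee | brown
  2   | rabbit | nurse | painting | tea | gray
  3   | cat | plumber | hiking | smoothie | orange
  4   | dog | writer | cooking | soda | black
  5   | parrot | pilot | gardening | juice | white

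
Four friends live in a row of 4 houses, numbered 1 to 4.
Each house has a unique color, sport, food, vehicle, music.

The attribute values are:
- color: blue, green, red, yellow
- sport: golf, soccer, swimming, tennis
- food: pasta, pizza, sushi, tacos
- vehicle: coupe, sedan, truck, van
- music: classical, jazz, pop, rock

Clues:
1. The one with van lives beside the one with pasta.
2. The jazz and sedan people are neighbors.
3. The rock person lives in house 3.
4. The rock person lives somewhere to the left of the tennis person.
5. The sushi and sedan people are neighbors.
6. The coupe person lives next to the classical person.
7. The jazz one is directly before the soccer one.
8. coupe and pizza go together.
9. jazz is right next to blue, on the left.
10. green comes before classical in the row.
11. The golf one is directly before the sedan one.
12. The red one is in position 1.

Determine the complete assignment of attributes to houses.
Solution:

House | Color | Sport | Food | Vehicle | Music
----------------------------------------------
  1   | red | golf | sushi | van | jazz
  2   | blue | soccer | pasta | sedan | pop
  3   | green | swimming | pizza | coupe | rock
  4   | yellow | tennis | tacos | truck | classical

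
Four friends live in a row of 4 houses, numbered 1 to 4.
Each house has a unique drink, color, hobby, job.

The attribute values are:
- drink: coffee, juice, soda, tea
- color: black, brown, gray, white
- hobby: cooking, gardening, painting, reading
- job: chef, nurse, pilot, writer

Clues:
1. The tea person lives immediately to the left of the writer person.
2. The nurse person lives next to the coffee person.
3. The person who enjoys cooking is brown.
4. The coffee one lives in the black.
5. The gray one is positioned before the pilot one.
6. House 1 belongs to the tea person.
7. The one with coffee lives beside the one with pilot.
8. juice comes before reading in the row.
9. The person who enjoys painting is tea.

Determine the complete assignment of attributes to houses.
Solution:

House | Drink | Color | Hobby | Job
-----------------------------------
  1   | tea | gray | painting | nurse
  2   | coffee | black | gardening | writer
  3   | juice | brown | cooking | pilot
  4   | soda | white | reading | chef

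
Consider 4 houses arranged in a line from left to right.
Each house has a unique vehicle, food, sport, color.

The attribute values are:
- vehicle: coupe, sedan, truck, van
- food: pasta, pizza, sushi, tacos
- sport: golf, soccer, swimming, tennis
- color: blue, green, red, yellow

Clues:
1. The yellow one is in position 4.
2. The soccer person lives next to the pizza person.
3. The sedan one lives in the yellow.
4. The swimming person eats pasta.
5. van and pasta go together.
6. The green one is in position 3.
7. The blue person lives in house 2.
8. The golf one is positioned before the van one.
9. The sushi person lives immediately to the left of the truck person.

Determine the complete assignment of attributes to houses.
Solution:

House | Vehicle | Food | Sport | Color
--------------------------------------
  1   | coupe | sushi | soccer | red
  2   | truck | pizza | golf | blue
  3   | van | pasta | swimming | green
  4   | sedan | tacos | tennis | yellow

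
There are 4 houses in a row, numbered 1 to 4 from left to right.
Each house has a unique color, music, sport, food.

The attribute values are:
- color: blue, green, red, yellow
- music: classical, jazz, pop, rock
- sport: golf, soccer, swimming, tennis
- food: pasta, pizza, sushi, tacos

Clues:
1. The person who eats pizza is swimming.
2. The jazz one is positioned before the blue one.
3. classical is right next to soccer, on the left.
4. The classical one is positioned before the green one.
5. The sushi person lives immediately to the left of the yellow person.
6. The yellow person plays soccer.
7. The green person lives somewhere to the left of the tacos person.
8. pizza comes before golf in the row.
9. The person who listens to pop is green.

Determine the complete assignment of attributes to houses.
Solution:

House | Color | Music | Sport | Food
------------------------------------
  1   | red | classical | tennis | sushi
  2   | yellow | jazz | soccer | pasta
  3   | green | pop | swimming | pizza
  4   | blue | rock | golf | tacos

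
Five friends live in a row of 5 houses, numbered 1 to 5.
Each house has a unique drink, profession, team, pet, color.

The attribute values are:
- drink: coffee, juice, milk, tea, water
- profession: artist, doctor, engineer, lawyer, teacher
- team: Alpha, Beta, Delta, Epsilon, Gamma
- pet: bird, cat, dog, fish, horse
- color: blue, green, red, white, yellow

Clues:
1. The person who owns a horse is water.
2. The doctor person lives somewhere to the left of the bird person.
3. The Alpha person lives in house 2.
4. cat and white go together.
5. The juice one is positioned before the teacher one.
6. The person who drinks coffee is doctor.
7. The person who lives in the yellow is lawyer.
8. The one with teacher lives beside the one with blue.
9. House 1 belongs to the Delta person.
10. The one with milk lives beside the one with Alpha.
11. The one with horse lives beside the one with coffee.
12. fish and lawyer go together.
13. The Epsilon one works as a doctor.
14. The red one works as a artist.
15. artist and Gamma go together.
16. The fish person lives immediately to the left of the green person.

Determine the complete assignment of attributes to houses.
Solution:

House | Drink | Profession | Team | Pet | Color
-----------------------------------------------
  1   | milk | engineer | Delta | cat | white
  2   | juice | lawyer | Alpha | fish | yellow
  3   | water | teacher | Beta | horse | green
  4   | coffee | doctor | Epsilon | dog | blue
  5   | tea | artist | Gamma | bird | red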